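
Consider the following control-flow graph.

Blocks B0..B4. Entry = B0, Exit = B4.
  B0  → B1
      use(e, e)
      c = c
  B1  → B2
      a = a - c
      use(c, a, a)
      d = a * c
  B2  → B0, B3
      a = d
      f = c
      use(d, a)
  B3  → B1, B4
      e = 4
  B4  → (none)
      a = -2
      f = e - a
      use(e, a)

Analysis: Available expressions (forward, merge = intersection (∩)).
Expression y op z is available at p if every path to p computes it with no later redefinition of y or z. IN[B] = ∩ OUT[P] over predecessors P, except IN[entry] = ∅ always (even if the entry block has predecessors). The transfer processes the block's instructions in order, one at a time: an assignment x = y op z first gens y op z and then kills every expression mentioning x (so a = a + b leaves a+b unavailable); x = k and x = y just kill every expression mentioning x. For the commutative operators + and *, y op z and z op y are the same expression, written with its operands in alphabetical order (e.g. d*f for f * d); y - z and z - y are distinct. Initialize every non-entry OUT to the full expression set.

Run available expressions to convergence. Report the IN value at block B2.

Fixpoint table:
  B0:   IN={}   OUT={}
  B1:   IN={}   OUT={a*c}
  B2:   IN={a*c}   OUT={}
  B3:   IN={}   OUT={}
  B4:   IN={}   OUT={e-a}

Merge at B2: IN[B2] = OUT[B1] = {a*c}

Answer: {a*c}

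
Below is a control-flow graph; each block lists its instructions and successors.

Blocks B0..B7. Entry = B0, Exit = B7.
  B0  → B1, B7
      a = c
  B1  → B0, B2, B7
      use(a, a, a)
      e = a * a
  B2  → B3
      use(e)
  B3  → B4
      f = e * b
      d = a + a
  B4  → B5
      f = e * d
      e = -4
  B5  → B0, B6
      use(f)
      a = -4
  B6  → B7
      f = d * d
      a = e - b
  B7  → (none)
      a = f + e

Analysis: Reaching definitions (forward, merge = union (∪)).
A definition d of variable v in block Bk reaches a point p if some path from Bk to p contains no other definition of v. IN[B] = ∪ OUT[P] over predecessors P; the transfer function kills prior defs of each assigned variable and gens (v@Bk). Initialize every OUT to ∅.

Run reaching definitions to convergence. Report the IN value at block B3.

Answer: {a@B0, d@B3, e@B1, f@B4}

Derivation:
Per-block solution:
  B0: | IN={a@B0, a@B5, d@B3, e@B1, e@B4, f@B4} | OUT={a@B0, d@B3, e@B1, e@B4, f@B4}
  B1: | IN={a@B0, d@B3, e@B1, e@B4, f@B4} | OUT={a@B0, d@B3, e@B1, f@B4}
  B2: | IN={a@B0, d@B3, e@B1, f@B4} | OUT={a@B0, d@B3, e@B1, f@B4}
  B3: | IN={a@B0, d@B3, e@B1, f@B4} | OUT={a@B0, d@B3, e@B1, f@B3}
  B4: | IN={a@B0, d@B3, e@B1, f@B3} | OUT={a@B0, d@B3, e@B4, f@B4}
  B5: | IN={a@B0, d@B3, e@B4, f@B4} | OUT={a@B5, d@B3, e@B4, f@B4}
  B6: | IN={a@B5, d@B3, e@B4, f@B4} | OUT={a@B6, d@B3, e@B4, f@B6}
  B7: | IN={a@B0, a@B6, d@B3, e@B1, e@B4, f@B4, f@B6} | OUT={a@B7, d@B3, e@B1, e@B4, f@B4, f@B6}

Merge at B3: IN[B3] = OUT[B2] = {a@B0, d@B3, e@B1, f@B4}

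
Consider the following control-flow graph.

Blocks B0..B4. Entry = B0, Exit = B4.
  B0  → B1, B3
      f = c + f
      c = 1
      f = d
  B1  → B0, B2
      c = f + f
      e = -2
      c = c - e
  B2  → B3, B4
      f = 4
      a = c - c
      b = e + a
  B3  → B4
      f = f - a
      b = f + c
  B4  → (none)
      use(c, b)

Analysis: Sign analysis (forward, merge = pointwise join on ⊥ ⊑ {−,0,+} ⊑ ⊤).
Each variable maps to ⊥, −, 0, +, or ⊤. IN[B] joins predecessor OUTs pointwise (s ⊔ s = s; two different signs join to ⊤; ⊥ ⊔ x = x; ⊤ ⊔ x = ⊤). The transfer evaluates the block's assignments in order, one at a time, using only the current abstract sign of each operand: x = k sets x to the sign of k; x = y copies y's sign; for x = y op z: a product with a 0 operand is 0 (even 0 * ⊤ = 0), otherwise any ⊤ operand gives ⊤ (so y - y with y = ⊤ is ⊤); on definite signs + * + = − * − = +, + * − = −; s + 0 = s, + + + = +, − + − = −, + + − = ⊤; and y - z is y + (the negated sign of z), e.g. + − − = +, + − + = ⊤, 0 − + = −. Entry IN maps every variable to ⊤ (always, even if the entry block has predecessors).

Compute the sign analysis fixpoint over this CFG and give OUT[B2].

Answer: {a: ⊤, b: ⊤, c: ⊤, d: ⊤, e: -, f: +}

Trace:
Converged values:
  B0:  IN=(all ⊤)  OUT={c:+; rest ⊤}
  B1:  IN={c:+; rest ⊤}  OUT={e:-; rest ⊤}
  B2:  IN={e:-; rest ⊤}  OUT={e:-, f:+; rest ⊤}
  B3:  IN=(all ⊤)  OUT=(all ⊤)
  B4:  IN=(all ⊤)  OUT=(all ⊤)

Merge at B2: IN[B2] = OUT[B1] = {a: ⊤, b: ⊤, c: ⊤, d: ⊤, e: -, f: ⊤}
Applying B2's transfer function to that IN value gives OUT[B2] (row B2 above).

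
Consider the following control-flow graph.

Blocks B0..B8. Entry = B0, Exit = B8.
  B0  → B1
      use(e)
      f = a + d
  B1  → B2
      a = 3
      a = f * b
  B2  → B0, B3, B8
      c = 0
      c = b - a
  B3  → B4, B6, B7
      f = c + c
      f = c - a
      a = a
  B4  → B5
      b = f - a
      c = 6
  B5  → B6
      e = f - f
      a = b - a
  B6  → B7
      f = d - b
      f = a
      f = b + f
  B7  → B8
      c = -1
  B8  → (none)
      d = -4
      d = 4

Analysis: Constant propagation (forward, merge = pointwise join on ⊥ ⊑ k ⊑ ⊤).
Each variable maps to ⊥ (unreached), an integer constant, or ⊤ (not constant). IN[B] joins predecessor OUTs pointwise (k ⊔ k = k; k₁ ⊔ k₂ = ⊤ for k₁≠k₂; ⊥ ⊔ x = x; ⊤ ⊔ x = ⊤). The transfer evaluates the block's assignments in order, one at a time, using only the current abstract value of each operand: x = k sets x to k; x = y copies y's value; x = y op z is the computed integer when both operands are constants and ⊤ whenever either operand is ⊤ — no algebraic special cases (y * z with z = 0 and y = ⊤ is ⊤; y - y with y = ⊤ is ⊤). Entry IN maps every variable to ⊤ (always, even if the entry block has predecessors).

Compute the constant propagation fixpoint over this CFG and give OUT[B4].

Answer: {a: ⊤, b: ⊤, c: 6, d: ⊤, e: ⊤, f: ⊤}

Derivation:
Converged values:
  B0: | IN=(all ⊤) | OUT=(all ⊤)
  B1: | IN=(all ⊤) | OUT=(all ⊤)
  B2: | IN=(all ⊤) | OUT=(all ⊤)
  B3: | IN=(all ⊤) | OUT=(all ⊤)
  B4: | IN=(all ⊤) | OUT={c:6; rest ⊤}
  B5: | IN={c:6; rest ⊤} | OUT={c:6; rest ⊤}
  B6: | IN=(all ⊤) | OUT=(all ⊤)
  B7: | IN=(all ⊤) | OUT={c:-1; rest ⊤}
  B8: | IN=(all ⊤) | OUT={d:4; rest ⊤}

Merge at B4: IN[B4] = OUT[B3] = {a: ⊤, b: ⊤, c: ⊤, d: ⊤, e: ⊤, f: ⊤}
Applying B4's transfer function to that IN value gives OUT[B4] (row B4 above).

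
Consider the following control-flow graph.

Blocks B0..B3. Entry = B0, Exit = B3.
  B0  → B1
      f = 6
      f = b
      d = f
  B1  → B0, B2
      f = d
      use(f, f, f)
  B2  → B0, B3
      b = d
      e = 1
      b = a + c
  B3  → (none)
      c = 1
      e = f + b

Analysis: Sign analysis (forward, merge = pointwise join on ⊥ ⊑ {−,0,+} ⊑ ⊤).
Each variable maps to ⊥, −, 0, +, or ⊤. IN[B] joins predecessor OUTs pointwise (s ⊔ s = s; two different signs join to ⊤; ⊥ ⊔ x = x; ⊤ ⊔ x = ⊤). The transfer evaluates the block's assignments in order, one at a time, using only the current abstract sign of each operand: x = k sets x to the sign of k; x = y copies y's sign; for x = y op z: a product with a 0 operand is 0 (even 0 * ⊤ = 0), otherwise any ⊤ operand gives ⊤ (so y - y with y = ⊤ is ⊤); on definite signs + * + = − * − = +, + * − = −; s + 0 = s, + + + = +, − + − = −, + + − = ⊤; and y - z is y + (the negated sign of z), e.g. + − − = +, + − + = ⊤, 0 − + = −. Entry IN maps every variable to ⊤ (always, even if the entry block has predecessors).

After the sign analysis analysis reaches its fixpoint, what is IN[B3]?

Fixpoint table:
  B0: | IN=(all ⊤) | OUT=(all ⊤)
  B1: | IN=(all ⊤) | OUT=(all ⊤)
  B2: | IN=(all ⊤) | OUT={e:+; rest ⊤}
  B3: | IN={e:+; rest ⊤} | OUT={c:+; rest ⊤}

Merge at B3: IN[B3] = OUT[B2] = {a: ⊤, b: ⊤, c: ⊤, d: ⊤, e: +, f: ⊤}

Answer: {a: ⊤, b: ⊤, c: ⊤, d: ⊤, e: +, f: ⊤}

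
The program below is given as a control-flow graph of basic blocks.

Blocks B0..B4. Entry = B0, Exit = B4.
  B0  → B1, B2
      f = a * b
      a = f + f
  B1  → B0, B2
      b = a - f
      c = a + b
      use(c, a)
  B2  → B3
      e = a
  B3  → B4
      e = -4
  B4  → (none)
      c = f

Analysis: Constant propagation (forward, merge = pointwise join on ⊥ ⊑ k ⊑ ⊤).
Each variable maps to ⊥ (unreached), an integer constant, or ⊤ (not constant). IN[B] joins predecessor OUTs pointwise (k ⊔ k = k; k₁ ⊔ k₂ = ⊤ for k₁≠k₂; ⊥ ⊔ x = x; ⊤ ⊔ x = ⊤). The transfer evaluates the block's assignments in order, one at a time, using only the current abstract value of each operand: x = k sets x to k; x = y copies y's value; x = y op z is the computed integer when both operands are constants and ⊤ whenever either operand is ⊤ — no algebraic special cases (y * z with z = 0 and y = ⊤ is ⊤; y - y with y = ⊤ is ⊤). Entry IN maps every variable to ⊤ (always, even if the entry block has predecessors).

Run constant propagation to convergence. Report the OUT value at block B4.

Answer: {a: ⊤, b: ⊤, c: ⊤, d: ⊤, e: -4, f: ⊤}

Working:
Per-block solution:
  B0:   IN=(all ⊤)   OUT=(all ⊤)
  B1:   IN=(all ⊤)   OUT=(all ⊤)
  B2:   IN=(all ⊤)   OUT=(all ⊤)
  B3:   IN=(all ⊤)   OUT={e:-4; rest ⊤}
  B4:   IN={e:-4; rest ⊤}   OUT={e:-4; rest ⊤}

Merge at B4: IN[B4] = OUT[B3] = {a: ⊤, b: ⊤, c: ⊤, d: ⊤, e: -4, f: ⊤}
Applying B4's transfer function to that IN value gives OUT[B4] (row B4 above).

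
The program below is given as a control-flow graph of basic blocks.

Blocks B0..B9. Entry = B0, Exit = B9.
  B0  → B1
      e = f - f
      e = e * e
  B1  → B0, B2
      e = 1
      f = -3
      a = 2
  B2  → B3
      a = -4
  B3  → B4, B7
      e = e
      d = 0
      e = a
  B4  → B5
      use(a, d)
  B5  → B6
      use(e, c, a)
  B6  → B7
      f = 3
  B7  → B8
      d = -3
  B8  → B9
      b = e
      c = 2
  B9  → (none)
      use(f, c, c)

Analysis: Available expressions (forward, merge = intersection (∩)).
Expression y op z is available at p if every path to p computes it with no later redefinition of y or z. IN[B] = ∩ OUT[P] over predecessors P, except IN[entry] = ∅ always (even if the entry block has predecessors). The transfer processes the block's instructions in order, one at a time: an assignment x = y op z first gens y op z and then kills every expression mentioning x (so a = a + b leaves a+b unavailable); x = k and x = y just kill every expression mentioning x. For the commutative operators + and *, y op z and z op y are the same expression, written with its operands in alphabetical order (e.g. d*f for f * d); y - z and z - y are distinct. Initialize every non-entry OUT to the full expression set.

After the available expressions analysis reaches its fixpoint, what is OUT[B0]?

Answer: {f-f}

Trace:
Per-block solution:
  B0:   IN={}   OUT={f-f}
  B1:   IN={f-f}   OUT={}
  B2:   IN={}   OUT={}
  B3:   IN={}   OUT={}
  B4:   IN={}   OUT={}
  B5:   IN={}   OUT={}
  B6:   IN={}   OUT={}
  B7:   IN={}   OUT={}
  B8:   IN={}   OUT={}
  B9:   IN={}   OUT={}

Merge at B0 (entry node, so the boundary value {} is joined with the incoming edge(s)): IN[B0] = {} ∩ OUT[B1] = {}
Applying B0's transfer function to that IN value gives OUT[B0] (row B0 above).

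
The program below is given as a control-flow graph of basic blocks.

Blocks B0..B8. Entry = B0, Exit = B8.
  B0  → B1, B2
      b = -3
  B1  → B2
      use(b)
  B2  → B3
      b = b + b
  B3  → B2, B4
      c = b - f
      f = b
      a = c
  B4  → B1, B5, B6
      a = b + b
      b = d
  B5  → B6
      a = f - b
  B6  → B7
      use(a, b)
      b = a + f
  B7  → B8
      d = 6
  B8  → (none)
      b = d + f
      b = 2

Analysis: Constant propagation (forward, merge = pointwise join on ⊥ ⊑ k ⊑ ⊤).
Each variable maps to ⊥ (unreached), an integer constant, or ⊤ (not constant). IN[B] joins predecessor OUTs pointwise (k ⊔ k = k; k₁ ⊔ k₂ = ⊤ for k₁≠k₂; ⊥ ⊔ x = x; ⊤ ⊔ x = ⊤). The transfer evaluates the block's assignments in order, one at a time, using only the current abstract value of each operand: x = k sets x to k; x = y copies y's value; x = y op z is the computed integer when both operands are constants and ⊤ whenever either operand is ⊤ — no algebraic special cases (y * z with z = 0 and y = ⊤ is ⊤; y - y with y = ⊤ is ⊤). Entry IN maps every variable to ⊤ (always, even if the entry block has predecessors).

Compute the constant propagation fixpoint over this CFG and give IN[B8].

Answer: {a: ⊤, b: ⊤, c: ⊤, d: 6, e: ⊤, f: ⊤}

Derivation:
Per-block solution:
  B0: | IN=(all ⊤) | OUT={b:-3; rest ⊤}
  B1: | IN=(all ⊤) | OUT=(all ⊤)
  B2: | IN=(all ⊤) | OUT=(all ⊤)
  B3: | IN=(all ⊤) | OUT=(all ⊤)
  B4: | IN=(all ⊤) | OUT=(all ⊤)
  B5: | IN=(all ⊤) | OUT=(all ⊤)
  B6: | IN=(all ⊤) | OUT=(all ⊤)
  B7: | IN=(all ⊤) | OUT={d:6; rest ⊤}
  B8: | IN={d:6; rest ⊤} | OUT={b:2, d:6; rest ⊤}

Merge at B8: IN[B8] = OUT[B7] = {a: ⊤, b: ⊤, c: ⊤, d: 6, e: ⊤, f: ⊤}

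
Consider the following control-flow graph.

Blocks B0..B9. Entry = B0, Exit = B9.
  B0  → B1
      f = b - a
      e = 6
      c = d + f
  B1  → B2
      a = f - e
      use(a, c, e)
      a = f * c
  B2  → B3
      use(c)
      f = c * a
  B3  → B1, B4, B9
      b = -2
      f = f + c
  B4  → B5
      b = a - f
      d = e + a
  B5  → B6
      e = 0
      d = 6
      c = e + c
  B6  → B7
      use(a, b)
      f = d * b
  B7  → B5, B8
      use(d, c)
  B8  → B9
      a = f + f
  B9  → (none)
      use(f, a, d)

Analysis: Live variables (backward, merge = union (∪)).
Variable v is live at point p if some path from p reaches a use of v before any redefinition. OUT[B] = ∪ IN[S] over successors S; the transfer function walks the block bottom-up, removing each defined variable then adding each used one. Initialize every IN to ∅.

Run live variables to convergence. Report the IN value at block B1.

Answer: {c, d, e, f}

Working:
Per-block solution:
  B0:  IN={a, b, d}  OUT={c, d, e, f}
  B1:  IN={c, d, e, f}  OUT={a, c, d, e}
  B2:  IN={a, c, d, e}  OUT={a, c, d, e, f}
  B3:  IN={a, c, d, e, f}  OUT={a, c, d, e, f}
  B4:  IN={a, c, e, f}  OUT={a, b, c}
  B5:  IN={a, b, c}  OUT={a, b, c, d}
  B6:  IN={a, b, c, d}  OUT={a, b, c, d, f}
  B7:  IN={a, b, c, d, f}  OUT={a, b, c, d, f}
  B8:  IN={d, f}  OUT={a, d, f}
  B9:  IN={a, d, f}  OUT={}

Merge at B1: OUT[B1] = IN[B2] = {a, c, d, e}
Applying B1's transfer function to that OUT value gives IN[B1] (row B1 above).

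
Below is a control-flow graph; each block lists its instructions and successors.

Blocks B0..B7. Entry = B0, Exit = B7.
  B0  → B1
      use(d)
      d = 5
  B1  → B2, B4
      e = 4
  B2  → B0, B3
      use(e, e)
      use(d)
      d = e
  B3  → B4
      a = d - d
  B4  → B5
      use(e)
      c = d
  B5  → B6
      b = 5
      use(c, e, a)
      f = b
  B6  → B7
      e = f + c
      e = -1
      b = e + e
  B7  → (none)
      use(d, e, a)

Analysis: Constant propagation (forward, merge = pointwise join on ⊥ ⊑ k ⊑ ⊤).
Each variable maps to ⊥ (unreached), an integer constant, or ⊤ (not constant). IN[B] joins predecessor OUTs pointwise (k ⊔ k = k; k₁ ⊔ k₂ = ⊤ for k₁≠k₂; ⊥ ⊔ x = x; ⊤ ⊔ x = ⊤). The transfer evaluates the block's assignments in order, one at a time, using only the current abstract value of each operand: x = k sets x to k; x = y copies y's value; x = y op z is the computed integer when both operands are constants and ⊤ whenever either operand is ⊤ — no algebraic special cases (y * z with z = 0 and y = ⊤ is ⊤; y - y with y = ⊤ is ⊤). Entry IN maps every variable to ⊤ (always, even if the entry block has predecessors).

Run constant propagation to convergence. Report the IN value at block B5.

Answer: {a: ⊤, b: ⊤, c: ⊤, d: ⊤, e: 4, f: ⊤}

Derivation:
Per-block solution:
  B0:   IN=(all ⊤)   OUT={d:5; rest ⊤}
  B1:   IN={d:5; rest ⊤}   OUT={d:5, e:4; rest ⊤}
  B2:   IN={d:5, e:4; rest ⊤}   OUT={d:4, e:4; rest ⊤}
  B3:   IN={d:4, e:4; rest ⊤}   OUT={a:0, d:4, e:4; rest ⊤}
  B4:   IN={e:4; rest ⊤}   OUT={e:4; rest ⊤}
  B5:   IN={e:4; rest ⊤}   OUT={b:5, e:4, f:5; rest ⊤}
  B6:   IN={b:5, e:4, f:5; rest ⊤}   OUT={b:-2, e:-1, f:5; rest ⊤}
  B7:   IN={b:-2, e:-1, f:5; rest ⊤}   OUT={b:-2, e:-1, f:5; rest ⊤}

Merge at B5: IN[B5] = OUT[B4] = {a: ⊤, b: ⊤, c: ⊤, d: ⊤, e: 4, f: ⊤}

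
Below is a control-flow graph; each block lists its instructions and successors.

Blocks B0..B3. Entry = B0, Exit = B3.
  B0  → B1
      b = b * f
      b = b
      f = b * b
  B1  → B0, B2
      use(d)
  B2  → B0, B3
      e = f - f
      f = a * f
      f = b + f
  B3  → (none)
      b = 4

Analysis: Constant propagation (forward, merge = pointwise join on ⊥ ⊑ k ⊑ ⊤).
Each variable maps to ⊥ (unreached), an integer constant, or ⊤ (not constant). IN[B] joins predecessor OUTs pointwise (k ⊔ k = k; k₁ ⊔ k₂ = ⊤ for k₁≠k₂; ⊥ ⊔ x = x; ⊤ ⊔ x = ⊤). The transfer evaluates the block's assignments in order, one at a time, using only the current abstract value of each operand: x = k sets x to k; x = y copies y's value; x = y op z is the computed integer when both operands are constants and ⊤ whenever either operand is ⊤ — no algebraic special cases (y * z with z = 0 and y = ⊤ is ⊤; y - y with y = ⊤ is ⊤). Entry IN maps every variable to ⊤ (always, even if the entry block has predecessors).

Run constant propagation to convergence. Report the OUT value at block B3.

Answer: {a: ⊤, b: 4, c: ⊤, d: ⊤, e: ⊤, f: ⊤}

Working:
Converged values:
  B0:  IN=(all ⊤)  OUT=(all ⊤)
  B1:  IN=(all ⊤)  OUT=(all ⊤)
  B2:  IN=(all ⊤)  OUT=(all ⊤)
  B3:  IN=(all ⊤)  OUT={b:4; rest ⊤}

Merge at B3: IN[B3] = OUT[B2] = {a: ⊤, b: ⊤, c: ⊤, d: ⊤, e: ⊤, f: ⊤}
Applying B3's transfer function to that IN value gives OUT[B3] (row B3 above).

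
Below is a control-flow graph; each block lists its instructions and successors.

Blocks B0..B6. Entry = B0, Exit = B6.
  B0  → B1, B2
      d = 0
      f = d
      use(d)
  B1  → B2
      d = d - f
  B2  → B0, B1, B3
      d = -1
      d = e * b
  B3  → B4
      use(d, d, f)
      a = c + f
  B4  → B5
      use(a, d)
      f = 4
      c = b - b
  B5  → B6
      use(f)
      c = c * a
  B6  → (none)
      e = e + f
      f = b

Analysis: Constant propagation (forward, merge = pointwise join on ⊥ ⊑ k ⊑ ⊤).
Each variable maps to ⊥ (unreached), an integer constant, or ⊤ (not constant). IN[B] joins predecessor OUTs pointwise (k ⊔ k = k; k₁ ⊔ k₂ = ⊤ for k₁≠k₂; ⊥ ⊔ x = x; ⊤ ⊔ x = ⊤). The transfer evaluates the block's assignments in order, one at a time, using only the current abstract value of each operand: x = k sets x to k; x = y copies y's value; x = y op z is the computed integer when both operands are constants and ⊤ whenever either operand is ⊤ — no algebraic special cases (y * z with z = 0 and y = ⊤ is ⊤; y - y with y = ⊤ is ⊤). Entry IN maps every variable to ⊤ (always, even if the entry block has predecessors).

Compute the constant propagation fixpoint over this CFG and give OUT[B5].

Answer: {a: ⊤, b: ⊤, c: ⊤, d: ⊤, e: ⊤, f: 4}

Trace:
Per-block solution:
  B0:  IN=(all ⊤)  OUT={d:0, f:0; rest ⊤}
  B1:  IN={f:0; rest ⊤}  OUT={f:0; rest ⊤}
  B2:  IN={f:0; rest ⊤}  OUT={f:0; rest ⊤}
  B3:  IN={f:0; rest ⊤}  OUT={f:0; rest ⊤}
  B4:  IN={f:0; rest ⊤}  OUT={f:4; rest ⊤}
  B5:  IN={f:4; rest ⊤}  OUT={f:4; rest ⊤}
  B6:  IN={f:4; rest ⊤}  OUT=(all ⊤)

Merge at B5: IN[B5] = OUT[B4] = {a: ⊤, b: ⊤, c: ⊤, d: ⊤, e: ⊤, f: 4}
Applying B5's transfer function to that IN value gives OUT[B5] (row B5 above).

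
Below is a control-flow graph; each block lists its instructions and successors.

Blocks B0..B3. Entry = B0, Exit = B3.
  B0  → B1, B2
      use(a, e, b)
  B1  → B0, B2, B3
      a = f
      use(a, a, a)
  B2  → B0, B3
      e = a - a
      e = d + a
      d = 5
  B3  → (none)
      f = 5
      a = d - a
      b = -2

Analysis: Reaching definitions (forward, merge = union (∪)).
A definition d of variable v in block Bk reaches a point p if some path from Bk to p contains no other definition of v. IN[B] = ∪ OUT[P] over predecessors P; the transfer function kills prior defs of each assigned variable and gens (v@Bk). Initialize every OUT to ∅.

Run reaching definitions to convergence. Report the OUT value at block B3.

Converged values:
  B0:  IN={a@B1, d@B2, e@B2}  OUT={a@B1, d@B2, e@B2}
  B1:  IN={a@B1, d@B2, e@B2}  OUT={a@B1, d@B2, e@B2}
  B2:  IN={a@B1, d@B2, e@B2}  OUT={a@B1, d@B2, e@B2}
  B3:  IN={a@B1, d@B2, e@B2}  OUT={a@B3, b@B3, d@B2, e@B2, f@B3}

Merge at B3: IN[B3] = OUT[B1] ⊔ OUT[B2] = {a@B1, d@B2, e@B2}
Applying B3's transfer function to that IN value gives OUT[B3] (row B3 above).

Answer: {a@B3, b@B3, d@B2, e@B2, f@B3}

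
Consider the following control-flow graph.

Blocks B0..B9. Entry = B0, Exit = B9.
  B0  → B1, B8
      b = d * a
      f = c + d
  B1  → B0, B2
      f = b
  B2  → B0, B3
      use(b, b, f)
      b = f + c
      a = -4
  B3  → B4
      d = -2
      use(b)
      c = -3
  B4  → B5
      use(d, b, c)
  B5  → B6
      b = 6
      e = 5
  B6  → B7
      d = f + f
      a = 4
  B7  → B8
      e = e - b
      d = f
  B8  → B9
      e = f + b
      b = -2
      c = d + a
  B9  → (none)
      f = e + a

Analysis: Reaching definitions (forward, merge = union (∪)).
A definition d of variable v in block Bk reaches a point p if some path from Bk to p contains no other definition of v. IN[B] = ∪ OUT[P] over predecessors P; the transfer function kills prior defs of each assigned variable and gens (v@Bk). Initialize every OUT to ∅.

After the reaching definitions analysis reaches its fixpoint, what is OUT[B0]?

Answer: {a@B2, b@B0, f@B0}

Derivation:
Converged values:
  B0:  IN={a@B2, b@B0, b@B2, f@B1}  OUT={a@B2, b@B0, f@B0}
  B1:  IN={a@B2, b@B0, f@B0}  OUT={a@B2, b@B0, f@B1}
  B2:  IN={a@B2, b@B0, f@B1}  OUT={a@B2, b@B2, f@B1}
  B3:  IN={a@B2, b@B2, f@B1}  OUT={a@B2, b@B2, c@B3, d@B3, f@B1}
  B4:  IN={a@B2, b@B2, c@B3, d@B3, f@B1}  OUT={a@B2, b@B2, c@B3, d@B3, f@B1}
  B5:  IN={a@B2, b@B2, c@B3, d@B3, f@B1}  OUT={a@B2, b@B5, c@B3, d@B3, e@B5, f@B1}
  B6:  IN={a@B2, b@B5, c@B3, d@B3, e@B5, f@B1}  OUT={a@B6, b@B5, c@B3, d@B6, e@B5, f@B1}
  B7:  IN={a@B6, b@B5, c@B3, d@B6, e@B5, f@B1}  OUT={a@B6, b@B5, c@B3, d@B7, e@B7, f@B1}
  B8:  IN={a@B2, a@B6, b@B0, b@B5, c@B3, d@B7, e@B7, f@B0, f@B1}  OUT={a@B2, a@B6, b@B8, c@B8, d@B7, e@B8, f@B0, f@B1}
  B9:  IN={a@B2, a@B6, b@B8, c@B8, d@B7, e@B8, f@B0, f@B1}  OUT={a@B2, a@B6, b@B8, c@B8, d@B7, e@B8, f@B9}

Merge at B0 (entry node, so the boundary value {} is joined with the incoming edge(s)): IN[B0] = {} ⊔ OUT[B1] ⊔ OUT[B2] = {a@B2, b@B0, b@B2, f@B1}
Applying B0's transfer function to that IN value gives OUT[B0] (row B0 above).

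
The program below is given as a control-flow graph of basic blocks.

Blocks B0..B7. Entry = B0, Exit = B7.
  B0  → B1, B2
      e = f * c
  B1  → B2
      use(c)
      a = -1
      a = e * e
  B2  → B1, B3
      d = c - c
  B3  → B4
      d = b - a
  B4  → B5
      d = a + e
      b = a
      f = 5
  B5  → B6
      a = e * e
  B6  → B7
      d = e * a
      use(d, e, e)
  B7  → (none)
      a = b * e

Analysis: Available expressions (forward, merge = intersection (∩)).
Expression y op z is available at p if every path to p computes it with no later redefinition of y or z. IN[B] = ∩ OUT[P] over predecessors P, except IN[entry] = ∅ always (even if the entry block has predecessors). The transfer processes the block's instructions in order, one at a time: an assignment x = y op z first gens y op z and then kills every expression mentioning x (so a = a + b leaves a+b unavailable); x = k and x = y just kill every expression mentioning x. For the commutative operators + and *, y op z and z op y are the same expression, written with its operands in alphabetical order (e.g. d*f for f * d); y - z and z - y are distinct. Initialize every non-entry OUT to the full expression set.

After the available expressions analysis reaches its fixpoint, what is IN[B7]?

Answer: {a*e, c-c, e*e}

Working:
Fixpoint table:
  B0: | IN={} | OUT={c*f}
  B1: | IN={c*f} | OUT={c*f, e*e}
  B2: | IN={c*f} | OUT={c*f, c-c}
  B3: | IN={c*f, c-c} | OUT={b-a, c*f, c-c}
  B4: | IN={b-a, c*f, c-c} | OUT={a+e, c-c}
  B5: | IN={a+e, c-c} | OUT={c-c, e*e}
  B6: | IN={c-c, e*e} | OUT={a*e, c-c, e*e}
  B7: | IN={a*e, c-c, e*e} | OUT={b*e, c-c, e*e}

Merge at B7: IN[B7] = OUT[B6] = {a*e, c-c, e*e}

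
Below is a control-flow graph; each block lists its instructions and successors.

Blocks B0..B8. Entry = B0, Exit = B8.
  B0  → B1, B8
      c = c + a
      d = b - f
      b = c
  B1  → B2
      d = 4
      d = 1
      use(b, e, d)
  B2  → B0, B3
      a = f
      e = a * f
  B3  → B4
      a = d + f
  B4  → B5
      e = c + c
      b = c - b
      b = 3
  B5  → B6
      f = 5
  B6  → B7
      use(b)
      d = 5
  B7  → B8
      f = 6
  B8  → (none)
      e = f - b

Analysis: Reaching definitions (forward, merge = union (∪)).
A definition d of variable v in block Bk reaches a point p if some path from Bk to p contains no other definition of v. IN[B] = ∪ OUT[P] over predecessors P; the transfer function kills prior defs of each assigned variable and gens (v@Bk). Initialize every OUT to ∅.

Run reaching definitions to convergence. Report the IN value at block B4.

Per-block solution:
  B0: | IN={a@B2, b@B0, c@B0, d@B1, e@B2} | OUT={a@B2, b@B0, c@B0, d@B0, e@B2}
  B1: | IN={a@B2, b@B0, c@B0, d@B0, e@B2} | OUT={a@B2, b@B0, c@B0, d@B1, e@B2}
  B2: | IN={a@B2, b@B0, c@B0, d@B1, e@B2} | OUT={a@B2, b@B0, c@B0, d@B1, e@B2}
  B3: | IN={a@B2, b@B0, c@B0, d@B1, e@B2} | OUT={a@B3, b@B0, c@B0, d@B1, e@B2}
  B4: | IN={a@B3, b@B0, c@B0, d@B1, e@B2} | OUT={a@B3, b@B4, c@B0, d@B1, e@B4}
  B5: | IN={a@B3, b@B4, c@B0, d@B1, e@B4} | OUT={a@B3, b@B4, c@B0, d@B1, e@B4, f@B5}
  B6: | IN={a@B3, b@B4, c@B0, d@B1, e@B4, f@B5} | OUT={a@B3, b@B4, c@B0, d@B6, e@B4, f@B5}
  B7: | IN={a@B3, b@B4, c@B0, d@B6, e@B4, f@B5} | OUT={a@B3, b@B4, c@B0, d@B6, e@B4, f@B7}
  B8: | IN={a@B2, a@B3, b@B0, b@B4, c@B0, d@B0, d@B6, e@B2, e@B4, f@B7} | OUT={a@B2, a@B3, b@B0, b@B4, c@B0, d@B0, d@B6, e@B8, f@B7}

Merge at B4: IN[B4] = OUT[B3] = {a@B3, b@B0, c@B0, d@B1, e@B2}

Answer: {a@B3, b@B0, c@B0, d@B1, e@B2}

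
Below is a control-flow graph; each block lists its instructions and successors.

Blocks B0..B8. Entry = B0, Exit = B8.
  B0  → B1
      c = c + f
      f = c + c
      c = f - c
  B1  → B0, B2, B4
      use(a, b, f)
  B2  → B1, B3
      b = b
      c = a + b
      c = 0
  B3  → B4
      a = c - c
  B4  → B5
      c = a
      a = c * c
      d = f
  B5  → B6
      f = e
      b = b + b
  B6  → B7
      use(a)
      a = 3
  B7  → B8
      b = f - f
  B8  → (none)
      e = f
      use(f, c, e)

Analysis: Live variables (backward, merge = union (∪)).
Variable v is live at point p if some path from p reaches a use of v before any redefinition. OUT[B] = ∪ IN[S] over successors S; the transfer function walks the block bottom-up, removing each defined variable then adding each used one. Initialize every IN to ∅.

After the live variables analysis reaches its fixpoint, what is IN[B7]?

Answer: {c, f}

Working:
Fixpoint table:
  B0:  IN={a, b, c, e, f}  OUT={a, b, c, e, f}
  B1:  IN={a, b, c, e, f}  OUT={a, b, c, e, f}
  B2:  IN={a, b, e, f}  OUT={a, b, c, e, f}
  B3:  IN={b, c, e, f}  OUT={a, b, e, f}
  B4:  IN={a, b, e, f}  OUT={a, b, c, e}
  B5:  IN={a, b, c, e}  OUT={a, c, f}
  B6:  IN={a, c, f}  OUT={c, f}
  B7:  IN={c, f}  OUT={c, f}
  B8:  IN={c, f}  OUT={}

Merge at B7: OUT[B7] = IN[B8] = {c, f}
Applying B7's transfer function to that OUT value gives IN[B7] (row B7 above).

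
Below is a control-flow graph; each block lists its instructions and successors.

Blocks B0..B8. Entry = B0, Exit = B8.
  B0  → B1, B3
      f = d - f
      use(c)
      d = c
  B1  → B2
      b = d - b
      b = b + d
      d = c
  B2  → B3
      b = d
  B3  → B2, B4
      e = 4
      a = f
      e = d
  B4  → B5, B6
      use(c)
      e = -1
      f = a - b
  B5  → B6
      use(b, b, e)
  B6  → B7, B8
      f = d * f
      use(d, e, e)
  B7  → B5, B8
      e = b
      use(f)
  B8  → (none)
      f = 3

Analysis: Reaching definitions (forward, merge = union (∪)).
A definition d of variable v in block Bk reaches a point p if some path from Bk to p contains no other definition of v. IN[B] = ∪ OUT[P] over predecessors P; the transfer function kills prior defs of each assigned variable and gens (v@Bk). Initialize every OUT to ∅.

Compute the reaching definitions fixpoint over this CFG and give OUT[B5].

Fixpoint table:
  B0:  IN={}  OUT={d@B0, f@B0}
  B1:  IN={d@B0, f@B0}  OUT={b@B1, d@B1, f@B0}
  B2:  IN={a@B3, b@B1, b@B2, d@B0, d@B1, e@B3, f@B0}  OUT={a@B3, b@B2, d@B0, d@B1, e@B3, f@B0}
  B3:  IN={a@B3, b@B2, d@B0, d@B1, e@B3, f@B0}  OUT={a@B3, b@B2, d@B0, d@B1, e@B3, f@B0}
  B4:  IN={a@B3, b@B2, d@B0, d@B1, e@B3, f@B0}  OUT={a@B3, b@B2, d@B0, d@B1, e@B4, f@B4}
  B5:  IN={a@B3, b@B2, d@B0, d@B1, e@B4, e@B7, f@B4, f@B6}  OUT={a@B3, b@B2, d@B0, d@B1, e@B4, e@B7, f@B4, f@B6}
  B6:  IN={a@B3, b@B2, d@B0, d@B1, e@B4, e@B7, f@B4, f@B6}  OUT={a@B3, b@B2, d@B0, d@B1, e@B4, e@B7, f@B6}
  B7:  IN={a@B3, b@B2, d@B0, d@B1, e@B4, e@B7, f@B6}  OUT={a@B3, b@B2, d@B0, d@B1, e@B7, f@B6}
  B8:  IN={a@B3, b@B2, d@B0, d@B1, e@B4, e@B7, f@B6}  OUT={a@B3, b@B2, d@B0, d@B1, e@B4, e@B7, f@B8}

Merge at B5: IN[B5] = OUT[B4] ⊔ OUT[B7] = {a@B3, b@B2, d@B0, d@B1, e@B4, e@B7, f@B4, f@B6}
Applying B5's transfer function to that IN value gives OUT[B5] (row B5 above).

Answer: {a@B3, b@B2, d@B0, d@B1, e@B4, e@B7, f@B4, f@B6}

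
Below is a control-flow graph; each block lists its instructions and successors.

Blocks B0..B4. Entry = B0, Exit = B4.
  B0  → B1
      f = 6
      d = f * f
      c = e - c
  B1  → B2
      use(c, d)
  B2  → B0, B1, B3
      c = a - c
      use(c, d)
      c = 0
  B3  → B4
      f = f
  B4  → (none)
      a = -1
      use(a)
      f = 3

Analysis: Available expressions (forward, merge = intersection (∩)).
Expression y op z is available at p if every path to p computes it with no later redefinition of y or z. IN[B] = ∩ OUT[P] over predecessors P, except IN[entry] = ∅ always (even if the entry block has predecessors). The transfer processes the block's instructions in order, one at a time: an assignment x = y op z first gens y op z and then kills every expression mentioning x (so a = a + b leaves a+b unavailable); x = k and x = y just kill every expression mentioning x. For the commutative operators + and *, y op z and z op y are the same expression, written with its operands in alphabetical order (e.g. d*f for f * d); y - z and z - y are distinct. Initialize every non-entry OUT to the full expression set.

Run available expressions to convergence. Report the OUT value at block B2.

Answer: {f*f}

Working:
Per-block solution:
  B0: | IN={} | OUT={f*f}
  B1: | IN={f*f} | OUT={f*f}
  B2: | IN={f*f} | OUT={f*f}
  B3: | IN={f*f} | OUT={}
  B4: | IN={} | OUT={}

Merge at B2: IN[B2] = OUT[B1] = {f*f}
Applying B2's transfer function to that IN value gives OUT[B2] (row B2 above).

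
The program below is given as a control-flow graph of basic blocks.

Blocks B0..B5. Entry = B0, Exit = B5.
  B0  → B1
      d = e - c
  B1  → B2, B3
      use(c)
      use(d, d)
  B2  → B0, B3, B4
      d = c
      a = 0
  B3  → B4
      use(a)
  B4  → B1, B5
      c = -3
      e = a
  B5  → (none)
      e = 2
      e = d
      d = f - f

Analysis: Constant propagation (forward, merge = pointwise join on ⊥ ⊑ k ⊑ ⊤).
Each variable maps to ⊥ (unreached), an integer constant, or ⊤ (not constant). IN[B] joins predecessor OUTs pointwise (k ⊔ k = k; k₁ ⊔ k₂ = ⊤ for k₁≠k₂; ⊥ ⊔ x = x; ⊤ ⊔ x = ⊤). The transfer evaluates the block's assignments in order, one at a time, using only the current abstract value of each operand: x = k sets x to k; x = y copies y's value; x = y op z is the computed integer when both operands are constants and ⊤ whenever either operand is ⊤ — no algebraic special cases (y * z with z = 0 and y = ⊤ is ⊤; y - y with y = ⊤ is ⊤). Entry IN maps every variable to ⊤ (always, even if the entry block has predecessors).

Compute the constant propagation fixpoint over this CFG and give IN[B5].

Answer: {a: ⊤, b: ⊤, c: -3, d: ⊤, e: ⊤, f: ⊤}

Trace:
Per-block solution:
  B0:  IN=(all ⊤)  OUT=(all ⊤)
  B1:  IN=(all ⊤)  OUT=(all ⊤)
  B2:  IN=(all ⊤)  OUT={a:0; rest ⊤}
  B3:  IN=(all ⊤)  OUT=(all ⊤)
  B4:  IN=(all ⊤)  OUT={c:-3; rest ⊤}
  B5:  IN={c:-3; rest ⊤}  OUT={c:-3; rest ⊤}

Merge at B5: IN[B5] = OUT[B4] = {a: ⊤, b: ⊤, c: -3, d: ⊤, e: ⊤, f: ⊤}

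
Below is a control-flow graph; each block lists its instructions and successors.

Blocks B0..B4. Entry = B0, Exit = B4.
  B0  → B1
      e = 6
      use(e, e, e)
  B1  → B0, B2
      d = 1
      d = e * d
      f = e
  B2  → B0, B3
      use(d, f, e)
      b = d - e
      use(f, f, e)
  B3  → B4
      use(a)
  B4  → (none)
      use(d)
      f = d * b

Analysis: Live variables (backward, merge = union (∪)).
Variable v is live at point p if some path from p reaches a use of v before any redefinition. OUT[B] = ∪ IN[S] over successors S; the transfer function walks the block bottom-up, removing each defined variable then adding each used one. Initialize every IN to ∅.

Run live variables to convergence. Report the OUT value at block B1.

Converged values:
  B0:  IN={a}  OUT={a, e}
  B1:  IN={a, e}  OUT={a, d, e, f}
  B2:  IN={a, d, e, f}  OUT={a, b, d}
  B3:  IN={a, b, d}  OUT={b, d}
  B4:  IN={b, d}  OUT={}

Merge at B1: OUT[B1] = IN[B0] ⊔ IN[B2] = {a, d, e, f}

Answer: {a, d, e, f}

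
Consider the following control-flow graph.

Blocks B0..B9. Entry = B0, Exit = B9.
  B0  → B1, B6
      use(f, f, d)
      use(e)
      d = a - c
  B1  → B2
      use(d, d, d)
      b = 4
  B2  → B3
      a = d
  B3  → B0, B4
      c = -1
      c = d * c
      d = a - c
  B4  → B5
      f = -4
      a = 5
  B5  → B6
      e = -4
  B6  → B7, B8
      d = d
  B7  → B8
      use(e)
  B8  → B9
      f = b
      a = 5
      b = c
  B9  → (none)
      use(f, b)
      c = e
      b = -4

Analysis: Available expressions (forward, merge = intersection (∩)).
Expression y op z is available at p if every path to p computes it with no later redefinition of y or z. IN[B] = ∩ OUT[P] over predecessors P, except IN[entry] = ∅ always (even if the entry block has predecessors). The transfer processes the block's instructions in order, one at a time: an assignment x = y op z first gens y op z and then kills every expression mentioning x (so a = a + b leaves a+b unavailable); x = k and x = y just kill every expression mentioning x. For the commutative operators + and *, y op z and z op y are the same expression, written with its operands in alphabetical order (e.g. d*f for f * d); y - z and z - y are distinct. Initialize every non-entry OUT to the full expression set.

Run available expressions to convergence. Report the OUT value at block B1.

Per-block solution:
  B0:  IN={}  OUT={a-c}
  B1:  IN={a-c}  OUT={a-c}
  B2:  IN={a-c}  OUT={}
  B3:  IN={}  OUT={a-c}
  B4:  IN={a-c}  OUT={}
  B5:  IN={}  OUT={}
  B6:  IN={}  OUT={}
  B7:  IN={}  OUT={}
  B8:  IN={}  OUT={}
  B9:  IN={}  OUT={}

Merge at B1: IN[B1] = OUT[B0] = {a-c}
Applying B1's transfer function to that IN value gives OUT[B1] (row B1 above).

Answer: {a-c}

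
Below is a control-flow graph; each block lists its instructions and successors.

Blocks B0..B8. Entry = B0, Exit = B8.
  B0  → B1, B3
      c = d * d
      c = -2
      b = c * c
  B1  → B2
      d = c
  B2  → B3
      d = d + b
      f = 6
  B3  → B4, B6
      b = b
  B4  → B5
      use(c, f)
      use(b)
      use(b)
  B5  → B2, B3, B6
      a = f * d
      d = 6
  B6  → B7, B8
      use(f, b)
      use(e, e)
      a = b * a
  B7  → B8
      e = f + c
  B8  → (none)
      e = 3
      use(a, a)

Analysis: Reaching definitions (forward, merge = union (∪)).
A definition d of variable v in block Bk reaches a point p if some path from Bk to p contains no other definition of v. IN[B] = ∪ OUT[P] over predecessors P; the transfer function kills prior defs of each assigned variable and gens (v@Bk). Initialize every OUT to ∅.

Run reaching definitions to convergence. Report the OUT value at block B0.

Converged values:
  B0:  IN={}  OUT={b@B0, c@B0}
  B1:  IN={b@B0, c@B0}  OUT={b@B0, c@B0, d@B1}
  B2:  IN={a@B5, b@B0, b@B3, c@B0, d@B1, d@B5, f@B2}  OUT={a@B5, b@B0, b@B3, c@B0, d@B2, f@B2}
  B3:  IN={a@B5, b@B0, b@B3, c@B0, d@B2, d@B5, f@B2}  OUT={a@B5, b@B3, c@B0, d@B2, d@B5, f@B2}
  B4:  IN={a@B5, b@B3, c@B0, d@B2, d@B5, f@B2}  OUT={a@B5, b@B3, c@B0, d@B2, d@B5, f@B2}
  B5:  IN={a@B5, b@B3, c@B0, d@B2, d@B5, f@B2}  OUT={a@B5, b@B3, c@B0, d@B5, f@B2}
  B6:  IN={a@B5, b@B3, c@B0, d@B2, d@B5, f@B2}  OUT={a@B6, b@B3, c@B0, d@B2, d@B5, f@B2}
  B7:  IN={a@B6, b@B3, c@B0, d@B2, d@B5, f@B2}  OUT={a@B6, b@B3, c@B0, d@B2, d@B5, e@B7, f@B2}
  B8:  IN={a@B6, b@B3, c@B0, d@B2, d@B5, e@B7, f@B2}  OUT={a@B6, b@B3, c@B0, d@B2, d@B5, e@B8, f@B2}

B0 is the boundary node: IN[B0] = {}
Applying B0's transfer function to that IN value gives OUT[B0] (row B0 above).

Answer: {b@B0, c@B0}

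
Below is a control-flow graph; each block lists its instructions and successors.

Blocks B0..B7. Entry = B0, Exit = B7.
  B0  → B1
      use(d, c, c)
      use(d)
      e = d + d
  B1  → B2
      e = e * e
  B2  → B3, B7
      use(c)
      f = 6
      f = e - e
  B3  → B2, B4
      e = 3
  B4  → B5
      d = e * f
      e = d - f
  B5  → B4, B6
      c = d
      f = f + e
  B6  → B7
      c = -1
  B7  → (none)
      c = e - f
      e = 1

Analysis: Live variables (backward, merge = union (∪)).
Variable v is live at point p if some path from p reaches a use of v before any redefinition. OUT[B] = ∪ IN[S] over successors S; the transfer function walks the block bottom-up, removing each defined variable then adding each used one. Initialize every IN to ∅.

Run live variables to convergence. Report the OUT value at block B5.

Answer: {e, f}

Derivation:
Converged values:
  B0:  IN={c, d}  OUT={c, e}
  B1:  IN={c, e}  OUT={c, e}
  B2:  IN={c, e}  OUT={c, e, f}
  B3:  IN={c, f}  OUT={c, e, f}
  B4:  IN={e, f}  OUT={d, e, f}
  B5:  IN={d, e, f}  OUT={e, f}
  B6:  IN={e, f}  OUT={e, f}
  B7:  IN={e, f}  OUT={}

Merge at B5: OUT[B5] = IN[B4] ⊔ IN[B6] = {e, f}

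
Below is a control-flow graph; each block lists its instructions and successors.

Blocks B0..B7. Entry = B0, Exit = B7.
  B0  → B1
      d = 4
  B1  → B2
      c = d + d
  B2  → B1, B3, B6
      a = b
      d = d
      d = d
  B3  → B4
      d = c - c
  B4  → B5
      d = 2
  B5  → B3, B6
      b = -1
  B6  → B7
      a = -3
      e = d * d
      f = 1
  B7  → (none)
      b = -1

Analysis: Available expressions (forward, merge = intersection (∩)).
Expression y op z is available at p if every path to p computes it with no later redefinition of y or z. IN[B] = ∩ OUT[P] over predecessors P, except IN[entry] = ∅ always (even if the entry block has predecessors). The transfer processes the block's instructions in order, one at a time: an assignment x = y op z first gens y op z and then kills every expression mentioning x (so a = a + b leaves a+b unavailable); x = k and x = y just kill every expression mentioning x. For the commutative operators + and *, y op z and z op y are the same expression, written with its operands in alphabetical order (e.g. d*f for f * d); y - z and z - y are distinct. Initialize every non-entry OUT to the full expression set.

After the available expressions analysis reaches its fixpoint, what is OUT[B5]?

Answer: {c-c}

Working:
Fixpoint table:
  B0: | IN={} | OUT={}
  B1: | IN={} | OUT={d+d}
  B2: | IN={d+d} | OUT={}
  B3: | IN={} | OUT={c-c}
  B4: | IN={c-c} | OUT={c-c}
  B5: | IN={c-c} | OUT={c-c}
  B6: | IN={} | OUT={d*d}
  B7: | IN={d*d} | OUT={d*d}

Merge at B5: IN[B5] = OUT[B4] = {c-c}
Applying B5's transfer function to that IN value gives OUT[B5] (row B5 above).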